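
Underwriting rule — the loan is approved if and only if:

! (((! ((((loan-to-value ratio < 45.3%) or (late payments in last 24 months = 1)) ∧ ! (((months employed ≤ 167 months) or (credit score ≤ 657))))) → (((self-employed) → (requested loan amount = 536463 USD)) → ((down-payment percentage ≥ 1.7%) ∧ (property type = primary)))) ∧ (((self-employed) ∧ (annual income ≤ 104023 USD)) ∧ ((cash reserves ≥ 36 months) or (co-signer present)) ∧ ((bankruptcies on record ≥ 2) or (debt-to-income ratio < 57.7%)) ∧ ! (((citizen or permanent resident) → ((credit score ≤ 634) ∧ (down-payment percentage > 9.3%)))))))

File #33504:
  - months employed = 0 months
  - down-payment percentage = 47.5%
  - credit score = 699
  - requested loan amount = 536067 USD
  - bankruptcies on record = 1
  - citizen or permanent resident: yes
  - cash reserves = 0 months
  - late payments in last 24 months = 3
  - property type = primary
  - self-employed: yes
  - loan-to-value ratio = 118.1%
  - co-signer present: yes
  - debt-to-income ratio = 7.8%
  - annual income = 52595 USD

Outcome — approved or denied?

Denied

Atomic conditions:
  loan-to-value ratio < 45.3%: 118.1 < 45.3 is false
  late payments in last 24 months = 1: 3 == 1 is false
  months employed ≤ 167 months: 0 ≤ 167 is true
  credit score ≤ 657: 699 ≤ 657 is false
  self-employed: yes → true
  requested loan amount = 536463 USD: 536067 == 536463 is false
  down-payment percentage ≥ 1.7%: 47.5 ≥ 1.7 is true
  property type = primary: primary == primary is true
  annual income ≤ 104023 USD: 52595 ≤ 104023 is true
  cash reserves ≥ 36 months: 0 ≥ 36 is false
  co-signer present: yes → true
  bankruptcies on record ≥ 2: 1 ≥ 2 is false
  debt-to-income ratio < 57.7%: 7.8 < 57.7 is true
  citizen or permanent resident: yes → true
  credit score ≤ 634: 699 ≤ 634 is false
  down-payment percentage > 9.3%: 47.5 > 9.3 is true
Combine:
[1.1.1.1.1] false OR false = false
[1.1.1.1.2.1] true OR false = true
[1.1.1.1.2] NOT true = false
[1.1.1.1] false AND false = false
[1.1.1] NOT false = true
[1.1.2.1] true → false = false
[1.1.2.2] true AND true = true
[1.1.2] false → true (antecedent false ⇒ implication holds) = true
[1.1] true → true = true
[1.2.1] true AND true = true
[1.2.2] false OR true = true
[1.2.3] false OR true = true
[1.2.4.1.2] false AND true = false
[1.2.4.1] true → false = false
[1.2.4] NOT false = true
[1.2] true AND true AND true AND true = true
[1] true AND true = true
[root] NOT true = false
Overall: false → denied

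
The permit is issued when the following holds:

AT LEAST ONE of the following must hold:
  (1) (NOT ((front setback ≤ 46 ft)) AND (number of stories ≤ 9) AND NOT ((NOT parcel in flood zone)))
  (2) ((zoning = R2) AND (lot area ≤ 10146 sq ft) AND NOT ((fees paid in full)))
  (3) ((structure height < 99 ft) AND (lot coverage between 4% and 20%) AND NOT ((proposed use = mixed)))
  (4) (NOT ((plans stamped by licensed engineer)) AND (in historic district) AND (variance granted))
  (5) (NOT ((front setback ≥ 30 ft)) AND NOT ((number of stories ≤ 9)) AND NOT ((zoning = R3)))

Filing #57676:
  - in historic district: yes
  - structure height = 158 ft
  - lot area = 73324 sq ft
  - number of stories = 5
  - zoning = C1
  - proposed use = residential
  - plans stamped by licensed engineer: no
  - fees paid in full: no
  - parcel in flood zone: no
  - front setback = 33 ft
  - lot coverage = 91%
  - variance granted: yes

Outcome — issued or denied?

Issued

Atomic conditions:
  front setback ≤ 46 ft: 33 ≤ 46 is true
  number of stories ≤ 9: 5 ≤ 9 is true
  NOT parcel in flood zone: no → true
  zoning = R2: C1 == R2 is false
  lot area ≤ 10146 sq ft: 73324 ≤ 10146 is false
  fees paid in full: no → false
  structure height < 99 ft: 158 < 99 is false
  lot coverage between 4% and 20%: 91 in [4, 20] is false
  proposed use = mixed: residential == mixed is false
  plans stamped by licensed engineer: no → false
  in historic district: yes → true
  variance granted: yes → true
  front setback ≥ 30 ft: 33 ≥ 30 is true
  zoning = R3: C1 == R3 is false
Combine:
[1.1] NOT true = false
[1.3] NOT true = false
[1] false AND true AND false = false
[2.3] NOT false = true
[2] false AND false AND true = false
[3.3] NOT false = true
[3] false AND false AND true = false
[4.1] NOT false = true
[4] true AND true AND true = true
[5.1] NOT true = false
[5.2] NOT true = false
[5.3] NOT false = true
[5] false AND false AND true = false
[root] false OR false OR false OR true OR false = true
Overall: true → issued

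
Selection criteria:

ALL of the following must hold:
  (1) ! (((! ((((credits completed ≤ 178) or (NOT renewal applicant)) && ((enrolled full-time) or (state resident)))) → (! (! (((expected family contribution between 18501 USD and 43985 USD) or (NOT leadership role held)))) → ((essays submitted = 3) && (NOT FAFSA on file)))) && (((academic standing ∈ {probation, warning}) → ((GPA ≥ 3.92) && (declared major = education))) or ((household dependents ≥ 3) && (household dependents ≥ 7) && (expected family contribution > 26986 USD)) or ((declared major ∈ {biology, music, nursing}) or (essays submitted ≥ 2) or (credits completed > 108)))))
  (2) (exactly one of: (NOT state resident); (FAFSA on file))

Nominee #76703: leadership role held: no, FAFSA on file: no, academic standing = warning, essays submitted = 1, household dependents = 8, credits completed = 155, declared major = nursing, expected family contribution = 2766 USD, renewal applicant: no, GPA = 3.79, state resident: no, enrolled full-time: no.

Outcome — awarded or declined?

Awarded

Atomic conditions:
  credits completed ≤ 178: 155 ≤ 178 is true
  NOT renewal applicant: no → true
  enrolled full-time: no → false
  state resident: no → false
  expected family contribution between 18501 USD and 43985 USD: 2766 in [18501, 43985] is false
  NOT leadership role held: no → true
  essays submitted = 3: 1 == 3 is false
  NOT FAFSA on file: no → true
  academic standing ∈ {probation, warning}: warning is in the set → true
  GPA ≥ 3.92: 3.79 ≥ 3.92 is false
  declared major = education: nursing == education is false
  household dependents ≥ 3: 8 ≥ 3 is true
  household dependents ≥ 7: 8 ≥ 7 is true
  expected family contribution > 26986 USD: 2766 > 26986 is false
  declared major ∈ {biology, music, nursing}: nursing is in the set → true
  essays submitted ≥ 2: 1 ≥ 2 is false
  credits completed > 108: 155 > 108 is true
  NOT state resident: no → true
  FAFSA on file: no → false
Combine:
[1.1.1.1.1.1] true OR true = true
[1.1.1.1.1.2] false OR false = false
[1.1.1.1.1] true AND false = false
[1.1.1.1] NOT false = true
[1.1.1.2.1.1.1] false OR true = true
[1.1.1.2.1.1] NOT true = false
[1.1.1.2.1] NOT false = true
[1.1.1.2.2] false AND true = false
[1.1.1.2] true → false = false
[1.1.1] true → false = false
[1.1.2.1.2] false AND false = false
[1.1.2.1] true → false = false
[1.1.2.2] true AND true AND false = false
[1.1.2.3] true OR false OR true = true
[1.1.2] false OR false OR true = true
[1.1] false AND true = false
[1] NOT false = true
[2] exactly-one(true, false) = true
[root] true AND true = true
Overall: true → awarded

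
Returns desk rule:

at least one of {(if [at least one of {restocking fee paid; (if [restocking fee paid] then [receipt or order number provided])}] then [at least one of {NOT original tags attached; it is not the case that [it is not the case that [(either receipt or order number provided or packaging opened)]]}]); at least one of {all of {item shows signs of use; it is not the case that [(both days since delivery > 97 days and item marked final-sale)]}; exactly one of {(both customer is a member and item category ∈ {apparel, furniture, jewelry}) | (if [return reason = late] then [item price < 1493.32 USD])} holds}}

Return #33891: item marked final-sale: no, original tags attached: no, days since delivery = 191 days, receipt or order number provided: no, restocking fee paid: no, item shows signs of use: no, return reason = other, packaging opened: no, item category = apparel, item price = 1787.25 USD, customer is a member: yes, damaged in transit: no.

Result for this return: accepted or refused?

Accepted

Atomic conditions:
  restocking fee paid: no → false
  receipt or order number provided: no → false
  NOT original tags attached: no → true
  packaging opened: no → false
  item shows signs of use: no → false
  days since delivery > 97 days: 191 > 97 is true
  item marked final-sale: no → false
  customer is a member: yes → true
  item category ∈ {apparel, furniture, jewelry}: apparel is in the set → true
  return reason = late: other == late is false
  item price < 1493.32 USD: 1787.25 < 1493.32 is false
Combine:
[1.1.2] false → false (antecedent false ⇒ implication holds) = true
[1.1] false OR true = true
[1.2.2.1.1] false OR false = false
[1.2.2.1] NOT false = true
[1.2.2] NOT true = false
[1.2] true OR false = true
[1] true → true = true
[2.1.2.1] true AND false = false
[2.1.2] NOT false = true
[2.1] false AND true = false
[2.2.1] true AND true = true
[2.2.2] false → false (antecedent false ⇒ implication holds) = true
[2.2] exactly-one(true, true) = false
[2] false OR false = false
[root] true OR false = true
Overall: true → accepted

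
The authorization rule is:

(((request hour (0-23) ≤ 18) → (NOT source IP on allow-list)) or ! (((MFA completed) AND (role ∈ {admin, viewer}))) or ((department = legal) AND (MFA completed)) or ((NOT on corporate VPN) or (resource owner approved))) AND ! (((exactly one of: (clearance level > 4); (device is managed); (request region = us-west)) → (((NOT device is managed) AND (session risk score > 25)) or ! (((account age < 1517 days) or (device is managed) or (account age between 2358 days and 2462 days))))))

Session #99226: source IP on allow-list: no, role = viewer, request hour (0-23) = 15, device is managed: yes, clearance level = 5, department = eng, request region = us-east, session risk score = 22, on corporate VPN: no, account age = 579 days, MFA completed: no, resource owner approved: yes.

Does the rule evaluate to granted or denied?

Denied

Atomic conditions:
  request hour (0-23) ≤ 18: 15 ≤ 18 is true
  NOT source IP on allow-list: no → true
  MFA completed: no → false
  role ∈ {admin, viewer}: viewer is in the set → true
  department = legal: eng == legal is false
  NOT on corporate VPN: no → true
  resource owner approved: yes → true
  clearance level > 4: 5 > 4 is true
  device is managed: yes → true
  request region = us-west: us-east == us-west is false
  NOT device is managed: yes → false
  session risk score > 25: 22 > 25 is false
  account age < 1517 days: 579 < 1517 is true
  account age between 2358 days and 2462 days: 579 in [2358, 2462] is false
Combine:
[1.1] true → true = true
[1.2.1] false AND true = false
[1.2] NOT false = true
[1.3] false AND false = false
[1.4] true OR true = true
[1] true OR true OR false OR true = true
[2.1.1] exactly-one(true, true, false) = false
[2.1.2.1] false AND false = false
[2.1.2.2.1] true OR true OR false = true
[2.1.2.2] NOT true = false
[2.1.2] false OR false = false
[2.1] false → false (antecedent false ⇒ implication holds) = true
[2] NOT true = false
[root] true AND false = false
Overall: false → denied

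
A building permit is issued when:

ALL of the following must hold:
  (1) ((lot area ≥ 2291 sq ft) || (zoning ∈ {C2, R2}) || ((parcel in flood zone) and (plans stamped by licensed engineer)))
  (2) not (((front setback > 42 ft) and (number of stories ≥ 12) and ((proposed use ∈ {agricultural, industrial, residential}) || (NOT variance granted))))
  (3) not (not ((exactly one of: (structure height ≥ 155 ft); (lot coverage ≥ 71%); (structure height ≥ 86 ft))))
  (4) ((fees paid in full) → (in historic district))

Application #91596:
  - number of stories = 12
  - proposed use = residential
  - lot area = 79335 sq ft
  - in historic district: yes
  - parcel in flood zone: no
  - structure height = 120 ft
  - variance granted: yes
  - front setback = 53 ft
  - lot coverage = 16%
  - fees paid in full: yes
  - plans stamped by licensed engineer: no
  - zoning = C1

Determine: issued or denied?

Atomic conditions:
  lot area ≥ 2291 sq ft: 79335 ≥ 2291 is true
  zoning ∈ {C2, R2}: C1 is not in the set → false
  parcel in flood zone: no → false
  plans stamped by licensed engineer: no → false
  front setback > 42 ft: 53 > 42 is true
  number of stories ≥ 12: 12 ≥ 12 is true
  proposed use ∈ {agricultural, industrial, residential}: residential is in the set → true
  NOT variance granted: yes → false
  structure height ≥ 155 ft: 120 ≥ 155 is false
  lot coverage ≥ 71%: 16 ≥ 71 is false
  structure height ≥ 86 ft: 120 ≥ 86 is true
  fees paid in full: yes → true
  in historic district: yes → true
Combine:
[1.3] false AND false = false
[1] true OR false OR false = true
[2.1.3] true OR false = true
[2.1] true AND true AND true = true
[2] NOT true = false
[3.1.1] exactly-one(false, false, true) = true
[3.1] NOT true = false
[3] NOT false = true
[4] true → true = true
[root] true AND false AND true AND true = false
Overall: false → denied

Denied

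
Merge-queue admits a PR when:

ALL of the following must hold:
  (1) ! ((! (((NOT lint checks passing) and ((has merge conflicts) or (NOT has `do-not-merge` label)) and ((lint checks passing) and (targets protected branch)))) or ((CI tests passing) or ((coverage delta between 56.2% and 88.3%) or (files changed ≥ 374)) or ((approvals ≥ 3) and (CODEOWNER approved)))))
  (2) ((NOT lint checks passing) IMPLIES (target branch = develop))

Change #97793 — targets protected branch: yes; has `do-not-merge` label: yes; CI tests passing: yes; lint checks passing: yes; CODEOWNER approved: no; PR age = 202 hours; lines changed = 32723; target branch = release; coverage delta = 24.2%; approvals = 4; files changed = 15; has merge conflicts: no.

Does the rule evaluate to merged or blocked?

Atomic conditions:
  NOT lint checks passing: yes → false
  has merge conflicts: no → false
  NOT has `do-not-merge` label: yes → false
  lint checks passing: yes → true
  targets protected branch: yes → true
  CI tests passing: yes → true
  coverage delta between 56.2% and 88.3%: 24.2 in [56.2, 88.3] is false
  files changed ≥ 374: 15 ≥ 374 is false
  approvals ≥ 3: 4 ≥ 3 is true
  CODEOWNER approved: no → false
  target branch = develop: release == develop is false
Combine:
[1.1.1.1.2] false OR false = false
[1.1.1.1.3] true AND true = true
[1.1.1.1] false AND false AND true = false
[1.1.1] NOT false = true
[1.1.2.2] false OR false = false
[1.1.2.3] true AND false = false
[1.1.2] true OR false OR false = true
[1.1] true OR true = true
[1] NOT true = false
[2] false → false (antecedent false ⇒ implication holds) = true
[root] false AND true = false
Overall: false → blocked

Blocked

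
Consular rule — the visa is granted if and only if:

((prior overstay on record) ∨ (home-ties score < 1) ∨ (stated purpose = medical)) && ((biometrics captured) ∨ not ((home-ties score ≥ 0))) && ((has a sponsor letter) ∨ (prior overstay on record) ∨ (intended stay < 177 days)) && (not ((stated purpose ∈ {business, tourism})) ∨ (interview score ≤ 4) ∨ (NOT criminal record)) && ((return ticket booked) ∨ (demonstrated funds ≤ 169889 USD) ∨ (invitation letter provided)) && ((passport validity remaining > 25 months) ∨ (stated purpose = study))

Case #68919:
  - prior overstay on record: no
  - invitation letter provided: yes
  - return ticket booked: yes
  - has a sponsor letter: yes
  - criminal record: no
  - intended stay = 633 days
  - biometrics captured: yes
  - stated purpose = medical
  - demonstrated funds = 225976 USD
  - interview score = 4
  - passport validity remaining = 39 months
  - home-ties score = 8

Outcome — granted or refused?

Granted

Atomic conditions:
  prior overstay on record: no → false
  home-ties score < 1: 8 < 1 is false
  stated purpose = medical: medical == medical is true
  biometrics captured: yes → true
  home-ties score ≥ 0: 8 ≥ 0 is true
  has a sponsor letter: yes → true
  intended stay < 177 days: 633 < 177 is false
  stated purpose ∈ {business, tourism}: medical is not in the set → false
  interview score ≤ 4: 4 ≤ 4 is true
  NOT criminal record: no → true
  return ticket booked: yes → true
  demonstrated funds ≤ 169889 USD: 225976 ≤ 169889 is false
  invitation letter provided: yes → true
  passport validity remaining > 25 months: 39 > 25 is true
  stated purpose = study: medical == study is false
Combine:
[1] false OR false OR true = true
[2.2] NOT true = false
[2] true OR false = true
[3] true OR false OR false = true
[4.1] NOT false = true
[4] true OR true OR true = true
[5] true OR false OR true = true
[6] true OR false = true
[root] true AND true AND true AND true AND true AND true = true
Overall: true → granted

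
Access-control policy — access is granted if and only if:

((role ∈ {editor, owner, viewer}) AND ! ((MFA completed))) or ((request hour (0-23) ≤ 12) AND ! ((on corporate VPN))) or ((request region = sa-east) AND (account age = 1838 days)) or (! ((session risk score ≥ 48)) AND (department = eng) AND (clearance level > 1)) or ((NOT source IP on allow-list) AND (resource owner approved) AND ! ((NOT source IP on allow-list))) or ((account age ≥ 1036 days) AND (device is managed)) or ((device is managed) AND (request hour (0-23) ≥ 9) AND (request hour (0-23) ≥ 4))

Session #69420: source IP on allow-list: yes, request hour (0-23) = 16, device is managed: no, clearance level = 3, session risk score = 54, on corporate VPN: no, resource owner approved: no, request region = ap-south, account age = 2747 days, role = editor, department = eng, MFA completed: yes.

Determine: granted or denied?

Denied

Atomic conditions:
  role ∈ {editor, owner, viewer}: editor is in the set → true
  MFA completed: yes → true
  request hour (0-23) ≤ 12: 16 ≤ 12 is false
  on corporate VPN: no → false
  request region = sa-east: ap-south == sa-east is false
  account age = 1838 days: 2747 == 1838 is false
  session risk score ≥ 48: 54 ≥ 48 is true
  department = eng: eng == eng is true
  clearance level > 1: 3 > 1 is true
  NOT source IP on allow-list: yes → false
  resource owner approved: no → false
  account age ≥ 1036 days: 2747 ≥ 1036 is true
  device is managed: no → false
  request hour (0-23) ≥ 9: 16 ≥ 9 is true
  request hour (0-23) ≥ 4: 16 ≥ 4 is true
Combine:
[1.2] NOT true = false
[1] true AND false = false
[2.2] NOT false = true
[2] false AND true = false
[3] false AND false = false
[4.1] NOT true = false
[4] false AND true AND true = false
[5.3] NOT false = true
[5] false AND false AND true = false
[6] true AND false = false
[7] false AND true AND true = false
[root] false OR false OR false OR false OR false OR false OR false = false
Overall: false → denied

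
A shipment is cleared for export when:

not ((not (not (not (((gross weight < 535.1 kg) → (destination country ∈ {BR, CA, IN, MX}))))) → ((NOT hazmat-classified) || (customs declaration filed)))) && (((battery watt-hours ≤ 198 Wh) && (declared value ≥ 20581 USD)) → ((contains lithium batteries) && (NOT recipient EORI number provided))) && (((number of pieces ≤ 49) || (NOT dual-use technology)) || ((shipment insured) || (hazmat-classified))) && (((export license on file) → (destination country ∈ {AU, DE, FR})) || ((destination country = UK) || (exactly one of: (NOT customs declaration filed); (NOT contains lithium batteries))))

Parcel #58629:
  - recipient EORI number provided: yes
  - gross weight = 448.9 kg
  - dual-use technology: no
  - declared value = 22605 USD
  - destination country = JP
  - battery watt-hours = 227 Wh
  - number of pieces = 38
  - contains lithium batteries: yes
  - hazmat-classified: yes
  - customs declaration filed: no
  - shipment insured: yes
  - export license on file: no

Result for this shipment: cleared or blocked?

Atomic conditions:
  gross weight < 535.1 kg: 448.9 < 535.1 is true
  destination country ∈ {BR, CA, IN, MX}: JP is not in the set → false
  NOT hazmat-classified: yes → false
  customs declaration filed: no → false
  battery watt-hours ≤ 198 Wh: 227 ≤ 198 is false
  declared value ≥ 20581 USD: 22605 ≥ 20581 is true
  contains lithium batteries: yes → true
  NOT recipient EORI number provided: yes → false
  number of pieces ≤ 49: 38 ≤ 49 is true
  NOT dual-use technology: no → true
  shipment insured: yes → true
  hazmat-classified: yes → true
  export license on file: no → false
  destination country ∈ {AU, DE, FR}: JP is not in the set → false
  destination country = UK: JP == UK is false
  NOT customs declaration filed: no → true
  NOT contains lithium batteries: yes → false
Combine:
[1.1.1.1.1.1] true → false = false
[1.1.1.1.1] NOT false = true
[1.1.1.1] NOT true = false
[1.1.1] NOT false = true
[1.1.2] false OR false = false
[1.1] true → false = false
[1] NOT false = true
[2.1] false AND true = false
[2.2] true AND false = false
[2] false → false (antecedent false ⇒ implication holds) = true
[3.1] true OR true = true
[3.2] true OR true = true
[3] true OR true = true
[4.1] false → false (antecedent false ⇒ implication holds) = true
[4.2.2] exactly-one(true, false) = true
[4.2] false OR true = true
[4] true OR true = true
[root] true AND true AND true AND true = true
Overall: true → cleared

Cleared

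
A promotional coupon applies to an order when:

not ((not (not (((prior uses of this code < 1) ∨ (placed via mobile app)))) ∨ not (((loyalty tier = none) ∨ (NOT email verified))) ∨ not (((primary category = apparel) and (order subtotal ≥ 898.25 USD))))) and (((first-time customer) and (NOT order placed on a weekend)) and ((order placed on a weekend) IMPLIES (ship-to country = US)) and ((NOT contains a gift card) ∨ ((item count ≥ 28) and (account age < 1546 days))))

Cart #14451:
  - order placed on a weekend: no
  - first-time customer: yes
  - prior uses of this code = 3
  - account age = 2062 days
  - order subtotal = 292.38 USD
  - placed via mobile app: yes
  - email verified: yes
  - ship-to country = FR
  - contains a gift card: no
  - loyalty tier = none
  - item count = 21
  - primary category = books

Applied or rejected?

Atomic conditions:
  prior uses of this code < 1: 3 < 1 is false
  placed via mobile app: yes → true
  loyalty tier = none: none == none is true
  NOT email verified: yes → false
  primary category = apparel: books == apparel is false
  order subtotal ≥ 898.25 USD: 292.38 ≥ 898.25 is false
  first-time customer: yes → true
  NOT order placed on a weekend: no → true
  order placed on a weekend: no → false
  ship-to country = US: FR == US is false
  NOT contains a gift card: no → true
  item count ≥ 28: 21 ≥ 28 is false
  account age < 1546 days: 2062 < 1546 is false
Combine:
[1.1.1.1.1] false OR true = true
[1.1.1.1] NOT true = false
[1.1.1] NOT false = true
[1.1.2.1] true OR false = true
[1.1.2] NOT true = false
[1.1.3.1] false AND false = false
[1.1.3] NOT false = true
[1.1] true OR false OR true = true
[1] NOT true = false
[2.1] true AND true = true
[2.2] false → false (antecedent false ⇒ implication holds) = true
[2.3.2] false AND false = false
[2.3] true OR false = true
[2] true AND true AND true = true
[root] false AND true = false
Overall: false → rejected

Rejected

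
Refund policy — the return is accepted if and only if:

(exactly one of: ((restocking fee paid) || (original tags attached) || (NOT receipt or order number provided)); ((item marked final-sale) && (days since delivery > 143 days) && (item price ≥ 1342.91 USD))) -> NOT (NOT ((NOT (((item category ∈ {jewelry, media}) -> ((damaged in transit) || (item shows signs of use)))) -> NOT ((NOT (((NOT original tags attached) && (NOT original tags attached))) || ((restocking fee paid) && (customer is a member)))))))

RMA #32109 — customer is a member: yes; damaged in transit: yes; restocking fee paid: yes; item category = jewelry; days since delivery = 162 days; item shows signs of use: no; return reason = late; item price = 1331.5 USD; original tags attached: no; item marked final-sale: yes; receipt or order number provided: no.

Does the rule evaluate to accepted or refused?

Atomic conditions:
  restocking fee paid: yes → true
  original tags attached: no → false
  NOT receipt or order number provided: no → true
  item marked final-sale: yes → true
  days since delivery > 143 days: 162 > 143 is true
  item price ≥ 1342.91 USD: 1331.5 ≥ 1342.91 is false
  item category ∈ {jewelry, media}: jewelry is in the set → true
  damaged in transit: yes → true
  item shows signs of use: no → false
  NOT original tags attached: no → true
  customer is a member: yes → true
Combine:
[1.1] true OR false OR true = true
[1.2] true AND true AND false = false
[1] exactly-one(true, false) = true
[2.1.1.1.1.2] true OR false = true
[2.1.1.1.1] true → true = true
[2.1.1.1] NOT true = false
[2.1.1.2.1.1.1] true AND true = true
[2.1.1.2.1.1] NOT true = false
[2.1.1.2.1.2] true AND true = true
[2.1.1.2.1] false OR true = true
[2.1.1.2] NOT true = false
[2.1.1] false → false (antecedent false ⇒ implication holds) = true
[2.1] NOT true = false
[2] NOT false = true
[root] true → true = true
Overall: true → accepted

Accepted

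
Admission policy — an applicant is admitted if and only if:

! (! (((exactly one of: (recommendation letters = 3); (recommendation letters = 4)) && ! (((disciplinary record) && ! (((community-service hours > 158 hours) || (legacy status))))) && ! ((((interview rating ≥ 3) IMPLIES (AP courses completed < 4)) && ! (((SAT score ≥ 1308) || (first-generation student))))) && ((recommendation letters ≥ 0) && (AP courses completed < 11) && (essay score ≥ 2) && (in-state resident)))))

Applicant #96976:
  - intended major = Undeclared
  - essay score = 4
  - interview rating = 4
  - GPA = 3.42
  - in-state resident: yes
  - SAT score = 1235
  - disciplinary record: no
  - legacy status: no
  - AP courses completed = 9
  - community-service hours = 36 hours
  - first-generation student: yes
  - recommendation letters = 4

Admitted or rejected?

Admitted

Atomic conditions:
  recommendation letters = 3: 4 == 3 is false
  recommendation letters = 4: 4 == 4 is true
  disciplinary record: no → false
  community-service hours > 158 hours: 36 > 158 is false
  legacy status: no → false
  interview rating ≥ 3: 4 ≥ 3 is true
  AP courses completed < 4: 9 < 4 is false
  SAT score ≥ 1308: 1235 ≥ 1308 is false
  first-generation student: yes → true
  recommendation letters ≥ 0: 4 ≥ 0 is true
  AP courses completed < 11: 9 < 11 is true
  essay score ≥ 2: 4 ≥ 2 is true
  in-state resident: yes → true
Combine:
[1.1.1] exactly-one(false, true) = true
[1.1.2.1.2.1] false OR false = false
[1.1.2.1.2] NOT false = true
[1.1.2.1] false AND true = false
[1.1.2] NOT false = true
[1.1.3.1.1] true → false = false
[1.1.3.1.2.1] false OR true = true
[1.1.3.1.2] NOT true = false
[1.1.3.1] false AND false = false
[1.1.3] NOT false = true
[1.1.4] true AND true AND true AND true = true
[1.1] true AND true AND true AND true = true
[1] NOT true = false
[root] NOT false = true
Overall: true → admitted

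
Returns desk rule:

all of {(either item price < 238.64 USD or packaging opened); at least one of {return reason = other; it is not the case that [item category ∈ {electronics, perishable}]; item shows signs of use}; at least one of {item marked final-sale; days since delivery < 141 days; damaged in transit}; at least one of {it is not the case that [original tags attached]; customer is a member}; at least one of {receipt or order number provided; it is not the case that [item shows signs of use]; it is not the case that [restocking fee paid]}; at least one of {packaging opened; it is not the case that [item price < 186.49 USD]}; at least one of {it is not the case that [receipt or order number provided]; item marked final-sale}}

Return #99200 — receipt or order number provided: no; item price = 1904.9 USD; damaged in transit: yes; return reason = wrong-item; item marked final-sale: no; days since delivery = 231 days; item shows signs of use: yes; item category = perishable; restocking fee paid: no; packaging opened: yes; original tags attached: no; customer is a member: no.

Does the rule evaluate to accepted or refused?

Accepted

Atomic conditions:
  item price < 238.64 USD: 1904.9 < 238.64 is false
  packaging opened: yes → true
  return reason = other: wrong-item == other is false
  item category ∈ {electronics, perishable}: perishable is in the set → true
  item shows signs of use: yes → true
  item marked final-sale: no → false
  days since delivery < 141 days: 231 < 141 is false
  damaged in transit: yes → true
  original tags attached: no → false
  customer is a member: no → false
  receipt or order number provided: no → false
  restocking fee paid: no → false
  item price < 186.49 USD: 1904.9 < 186.49 is false
Combine:
[1] false OR true = true
[2.2] NOT true = false
[2] false OR false OR true = true
[3] false OR false OR true = true
[4.1] NOT false = true
[4] true OR false = true
[5.2] NOT true = false
[5.3] NOT false = true
[5] false OR false OR true = true
[6.2] NOT false = true
[6] true OR true = true
[7.1] NOT false = true
[7] true OR false = true
[root] true AND true AND true AND true AND true AND true AND true = true
Overall: true → accepted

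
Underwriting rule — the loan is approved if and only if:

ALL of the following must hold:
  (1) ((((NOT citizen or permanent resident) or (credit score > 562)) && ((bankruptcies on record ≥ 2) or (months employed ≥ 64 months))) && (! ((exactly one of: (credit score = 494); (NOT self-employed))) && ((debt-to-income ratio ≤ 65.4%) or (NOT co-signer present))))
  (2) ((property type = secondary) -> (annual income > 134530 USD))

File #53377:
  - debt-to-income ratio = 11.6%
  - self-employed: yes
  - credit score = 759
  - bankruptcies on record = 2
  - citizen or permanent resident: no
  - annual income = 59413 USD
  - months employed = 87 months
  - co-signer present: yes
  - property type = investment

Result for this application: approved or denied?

Atomic conditions:
  NOT citizen or permanent resident: no → true
  credit score > 562: 759 > 562 is true
  bankruptcies on record ≥ 2: 2 ≥ 2 is true
  months employed ≥ 64 months: 87 ≥ 64 is true
  credit score = 494: 759 == 494 is false
  NOT self-employed: yes → false
  debt-to-income ratio ≤ 65.4%: 11.6 ≤ 65.4 is true
  NOT co-signer present: yes → false
  property type = secondary: investment == secondary is false
  annual income > 134530 USD: 59413 > 134530 is false
Combine:
[1.1.1] true OR true = true
[1.1.2] true OR true = true
[1.1] true AND true = true
[1.2.1.1] exactly-one(false, false) = false
[1.2.1] NOT false = true
[1.2.2] true OR false = true
[1.2] true AND true = true
[1] true AND true = true
[2] false → false (antecedent false ⇒ implication holds) = true
[root] true AND true = true
Overall: true → approved

Approved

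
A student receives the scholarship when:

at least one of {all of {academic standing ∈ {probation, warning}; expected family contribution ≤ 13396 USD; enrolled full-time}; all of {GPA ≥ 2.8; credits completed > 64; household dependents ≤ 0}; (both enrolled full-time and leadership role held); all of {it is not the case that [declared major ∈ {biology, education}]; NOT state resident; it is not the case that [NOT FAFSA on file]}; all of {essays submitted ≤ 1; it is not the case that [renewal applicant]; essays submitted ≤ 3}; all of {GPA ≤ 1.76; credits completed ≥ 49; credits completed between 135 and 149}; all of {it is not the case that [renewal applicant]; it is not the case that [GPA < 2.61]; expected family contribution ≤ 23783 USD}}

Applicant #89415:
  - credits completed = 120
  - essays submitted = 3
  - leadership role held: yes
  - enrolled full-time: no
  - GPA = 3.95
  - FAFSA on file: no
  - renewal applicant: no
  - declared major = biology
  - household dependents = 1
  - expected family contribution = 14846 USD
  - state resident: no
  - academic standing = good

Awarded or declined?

Atomic conditions:
  academic standing ∈ {probation, warning}: good is not in the set → false
  expected family contribution ≤ 13396 USD: 14846 ≤ 13396 is false
  enrolled full-time: no → false
  GPA ≥ 2.8: 3.95 ≥ 2.8 is true
  credits completed > 64: 120 > 64 is true
  household dependents ≤ 0: 1 ≤ 0 is false
  leadership role held: yes → true
  declared major ∈ {biology, education}: biology is in the set → true
  NOT state resident: no → true
  NOT FAFSA on file: no → true
  essays submitted ≤ 1: 3 ≤ 1 is false
  renewal applicant: no → false
  essays submitted ≤ 3: 3 ≤ 3 is true
  GPA ≤ 1.76: 3.95 ≤ 1.76 is false
  credits completed ≥ 49: 120 ≥ 49 is true
  credits completed between 135 and 149: 120 in [135, 149] is false
  GPA < 2.61: 3.95 < 2.61 is false
  expected family contribution ≤ 23783 USD: 14846 ≤ 23783 is true
Combine:
[1] false AND false AND false = false
[2] true AND true AND false = false
[3] false AND true = false
[4.1] NOT true = false
[4.3] NOT true = false
[4] false AND true AND false = false
[5.2] NOT false = true
[5] false AND true AND true = false
[6] false AND true AND false = false
[7.1] NOT false = true
[7.2] NOT false = true
[7] true AND true AND true = true
[root] false OR false OR false OR false OR false OR false OR true = true
Overall: true → awarded

Awarded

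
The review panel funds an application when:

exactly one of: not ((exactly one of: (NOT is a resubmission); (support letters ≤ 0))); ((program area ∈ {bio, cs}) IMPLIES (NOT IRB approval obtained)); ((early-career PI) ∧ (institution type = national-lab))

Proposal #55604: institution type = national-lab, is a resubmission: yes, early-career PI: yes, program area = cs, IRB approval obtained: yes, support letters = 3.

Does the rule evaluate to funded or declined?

Atomic conditions:
  NOT is a resubmission: yes → false
  support letters ≤ 0: 3 ≤ 0 is false
  program area ∈ {bio, cs}: cs is in the set → true
  NOT IRB approval obtained: yes → false
  early-career PI: yes → true
  institution type = national-lab: national-lab == national-lab is true
Combine:
[1.1] exactly-one(false, false) = false
[1] NOT false = true
[2] true → false = false
[3] true AND true = true
[root] exactly-one(true, false, true) = false
Overall: false → declined

Declined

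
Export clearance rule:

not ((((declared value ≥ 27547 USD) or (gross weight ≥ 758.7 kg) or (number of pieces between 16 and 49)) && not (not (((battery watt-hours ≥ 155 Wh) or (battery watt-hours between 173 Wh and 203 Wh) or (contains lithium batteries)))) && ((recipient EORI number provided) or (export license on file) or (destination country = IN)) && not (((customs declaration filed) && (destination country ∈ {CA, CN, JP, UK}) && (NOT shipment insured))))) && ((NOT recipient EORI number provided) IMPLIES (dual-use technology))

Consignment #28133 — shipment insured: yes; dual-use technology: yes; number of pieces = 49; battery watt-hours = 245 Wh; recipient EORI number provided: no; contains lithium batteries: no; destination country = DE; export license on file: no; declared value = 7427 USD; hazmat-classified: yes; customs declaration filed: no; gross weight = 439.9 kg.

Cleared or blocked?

Cleared

Atomic conditions:
  declared value ≥ 27547 USD: 7427 ≥ 27547 is false
  gross weight ≥ 758.7 kg: 439.9 ≥ 758.7 is false
  number of pieces between 16 and 49: 49 in [16, 49] is true
  battery watt-hours ≥ 155 Wh: 245 ≥ 155 is true
  battery watt-hours between 173 Wh and 203 Wh: 245 in [173, 203] is false
  contains lithium batteries: no → false
  recipient EORI number provided: no → false
  export license on file: no → false
  destination country = IN: DE == IN is false
  customs declaration filed: no → false
  destination country ∈ {CA, CN, JP, UK}: DE is not in the set → false
  NOT shipment insured: yes → false
  NOT recipient EORI number provided: no → true
  dual-use technology: yes → true
Combine:
[1.1.1] false OR false OR true = true
[1.1.2.1.1] true OR false OR false = true
[1.1.2.1] NOT true = false
[1.1.2] NOT false = true
[1.1.3] false OR false OR false = false
[1.1.4.1] false AND false AND false = false
[1.1.4] NOT false = true
[1.1] true AND true AND false AND true = false
[1] NOT false = true
[2] true → true = true
[root] true AND true = true
Overall: true → cleared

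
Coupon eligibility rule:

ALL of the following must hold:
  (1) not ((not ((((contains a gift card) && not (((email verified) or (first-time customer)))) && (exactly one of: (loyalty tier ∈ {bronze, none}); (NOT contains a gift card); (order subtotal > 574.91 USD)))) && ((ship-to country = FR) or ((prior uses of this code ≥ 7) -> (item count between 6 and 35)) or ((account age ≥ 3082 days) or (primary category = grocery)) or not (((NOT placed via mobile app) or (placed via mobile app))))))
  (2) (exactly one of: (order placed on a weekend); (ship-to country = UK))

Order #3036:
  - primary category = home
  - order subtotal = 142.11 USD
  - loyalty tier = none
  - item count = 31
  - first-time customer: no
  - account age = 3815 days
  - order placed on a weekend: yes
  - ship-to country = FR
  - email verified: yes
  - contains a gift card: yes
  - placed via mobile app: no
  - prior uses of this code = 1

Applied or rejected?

Atomic conditions:
  contains a gift card: yes → true
  email verified: yes → true
  first-time customer: no → false
  loyalty tier ∈ {bronze, none}: none is in the set → true
  NOT contains a gift card: yes → false
  order subtotal > 574.91 USD: 142.11 > 574.91 is false
  ship-to country = FR: FR == FR is true
  prior uses of this code ≥ 7: 1 ≥ 7 is false
  item count between 6 and 35: 31 in [6, 35] is true
  account age ≥ 3082 days: 3815 ≥ 3082 is true
  primary category = grocery: home == grocery is false
  NOT placed via mobile app: no → true
  placed via mobile app: no → false
  order placed on a weekend: yes → true
  ship-to country = UK: FR == UK is false
Combine:
[1.1.1.1.1.2.1] true OR false = true
[1.1.1.1.1.2] NOT true = false
[1.1.1.1.1] true AND false = false
[1.1.1.1.2] exactly-one(true, false, false) = true
[1.1.1.1] false AND true = false
[1.1.1] NOT false = true
[1.1.2.2] false → true (antecedent false ⇒ implication holds) = true
[1.1.2.3] true OR false = true
[1.1.2.4.1] true OR false = true
[1.1.2.4] NOT true = false
[1.1.2] true OR true OR true OR false = true
[1.1] true AND true = true
[1] NOT true = false
[2] exactly-one(true, false) = true
[root] false AND true = false
Overall: false → rejected

Rejected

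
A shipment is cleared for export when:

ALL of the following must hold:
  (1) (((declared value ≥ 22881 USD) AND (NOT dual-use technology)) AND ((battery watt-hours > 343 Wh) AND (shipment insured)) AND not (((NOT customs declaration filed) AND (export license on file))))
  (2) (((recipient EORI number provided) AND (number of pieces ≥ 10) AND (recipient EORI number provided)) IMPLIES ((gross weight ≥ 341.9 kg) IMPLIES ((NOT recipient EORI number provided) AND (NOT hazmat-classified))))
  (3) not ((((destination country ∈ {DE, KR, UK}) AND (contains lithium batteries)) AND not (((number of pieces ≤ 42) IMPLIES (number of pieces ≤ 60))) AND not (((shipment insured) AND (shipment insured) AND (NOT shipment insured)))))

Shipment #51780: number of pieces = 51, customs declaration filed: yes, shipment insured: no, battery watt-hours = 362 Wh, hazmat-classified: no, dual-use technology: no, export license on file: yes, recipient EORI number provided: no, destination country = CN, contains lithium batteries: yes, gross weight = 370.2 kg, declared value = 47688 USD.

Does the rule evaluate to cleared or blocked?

Blocked

Atomic conditions:
  declared value ≥ 22881 USD: 47688 ≥ 22881 is true
  NOT dual-use technology: no → true
  battery watt-hours > 343 Wh: 362 > 343 is true
  shipment insured: no → false
  NOT customs declaration filed: yes → false
  export license on file: yes → true
  recipient EORI number provided: no → false
  number of pieces ≥ 10: 51 ≥ 10 is true
  gross weight ≥ 341.9 kg: 370.2 ≥ 341.9 is true
  NOT recipient EORI number provided: no → true
  NOT hazmat-classified: no → true
  destination country ∈ {DE, KR, UK}: CN is not in the set → false
  contains lithium batteries: yes → true
  number of pieces ≤ 42: 51 ≤ 42 is false
  number of pieces ≤ 60: 51 ≤ 60 is true
  NOT shipment insured: no → true
Combine:
[1.1] true AND true = true
[1.2] true AND false = false
[1.3.1] false AND true = false
[1.3] NOT false = true
[1] true AND false AND true = false
[2.1] false AND true AND false = false
[2.2.2] true AND true = true
[2.2] true → true = true
[2] false → true (antecedent false ⇒ implication holds) = true
[3.1.1] false AND true = false
[3.1.2.1] false → true (antecedent false ⇒ implication holds) = true
[3.1.2] NOT true = false
[3.1.3.1] false AND false AND true = false
[3.1.3] NOT false = true
[3.1] false AND false AND true = false
[3] NOT false = true
[root] false AND true AND true = false
Overall: false → blocked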